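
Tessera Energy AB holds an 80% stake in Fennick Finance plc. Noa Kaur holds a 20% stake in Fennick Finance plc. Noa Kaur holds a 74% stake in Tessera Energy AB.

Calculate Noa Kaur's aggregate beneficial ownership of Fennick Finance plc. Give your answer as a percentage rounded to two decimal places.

79.20%

Noa reaches Fennick along 2 paths.
Direct stake: 20% = 20%.
Via Tessera: 74% × 80% = 59.2%.
Total: 20% + 59.2% = 79.2%.
Rounded: 79.20%.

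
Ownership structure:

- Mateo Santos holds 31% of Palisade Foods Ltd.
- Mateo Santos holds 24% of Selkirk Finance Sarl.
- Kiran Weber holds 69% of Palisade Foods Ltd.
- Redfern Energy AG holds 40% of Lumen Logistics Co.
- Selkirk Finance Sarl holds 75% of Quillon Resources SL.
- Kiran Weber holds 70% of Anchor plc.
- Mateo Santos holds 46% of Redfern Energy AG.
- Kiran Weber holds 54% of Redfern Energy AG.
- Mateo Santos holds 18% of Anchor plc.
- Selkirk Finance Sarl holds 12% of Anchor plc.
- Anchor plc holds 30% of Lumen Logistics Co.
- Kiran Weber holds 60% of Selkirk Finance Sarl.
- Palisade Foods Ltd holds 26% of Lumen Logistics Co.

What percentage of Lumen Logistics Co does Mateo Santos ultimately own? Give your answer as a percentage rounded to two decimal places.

32.72%

Mateo reaches Lumen along 4 paths.
Via Palisade: 31% × 26% = 8.06%.
Via Selkirk → Anchor: 24% × 12% × 30% = 0.864%.
Via Anchor: 18% × 30% = 5.4%.
Via Redfern: 46% × 40% = 18.4%.
Total: 8.06% + 0.864% + 5.4% + 18.4% = 32.724%.
Rounded: 32.72%.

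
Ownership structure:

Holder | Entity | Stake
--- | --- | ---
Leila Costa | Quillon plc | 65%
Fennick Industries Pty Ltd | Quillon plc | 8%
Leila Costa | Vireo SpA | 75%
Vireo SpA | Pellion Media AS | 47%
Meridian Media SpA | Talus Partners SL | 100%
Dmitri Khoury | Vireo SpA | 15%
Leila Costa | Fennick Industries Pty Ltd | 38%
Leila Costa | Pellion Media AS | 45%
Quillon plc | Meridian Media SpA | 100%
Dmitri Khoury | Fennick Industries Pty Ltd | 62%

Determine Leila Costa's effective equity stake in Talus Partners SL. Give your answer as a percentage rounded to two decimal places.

Leila reaches Talus along 2 paths.
Via Quillon → Meridian: 65% × 100% × 100% = 65%.
Via Fennick → Quillon → Meridian: 38% × 8% × 100% × 100% = 3.04%.
Total: 65% + 3.04% = 68.04%.

68.04%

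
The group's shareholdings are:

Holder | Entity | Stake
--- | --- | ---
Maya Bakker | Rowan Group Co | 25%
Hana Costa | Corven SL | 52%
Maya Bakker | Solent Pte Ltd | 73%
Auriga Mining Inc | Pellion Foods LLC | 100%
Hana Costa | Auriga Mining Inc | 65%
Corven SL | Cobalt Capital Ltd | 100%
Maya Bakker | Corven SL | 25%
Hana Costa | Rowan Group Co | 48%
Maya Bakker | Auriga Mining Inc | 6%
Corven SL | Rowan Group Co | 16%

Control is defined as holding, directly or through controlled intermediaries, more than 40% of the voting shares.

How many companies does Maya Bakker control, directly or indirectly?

1

Maya holds 73% of Solent, so Maya controls Solent.
No other company's threshold is met.
Maya controls 1 company.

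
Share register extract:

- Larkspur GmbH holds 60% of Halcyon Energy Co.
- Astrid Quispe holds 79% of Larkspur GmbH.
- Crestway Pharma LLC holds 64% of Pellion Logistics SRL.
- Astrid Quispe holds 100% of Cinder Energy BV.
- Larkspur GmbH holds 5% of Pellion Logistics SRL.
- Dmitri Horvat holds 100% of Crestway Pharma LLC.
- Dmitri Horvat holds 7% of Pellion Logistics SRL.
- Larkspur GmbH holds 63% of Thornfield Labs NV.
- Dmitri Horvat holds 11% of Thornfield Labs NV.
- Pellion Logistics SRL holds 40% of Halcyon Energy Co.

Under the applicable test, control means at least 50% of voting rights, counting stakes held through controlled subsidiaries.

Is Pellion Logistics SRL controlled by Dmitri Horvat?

Yes

Dmitri holds 100% of Crestway, so Dmitri controls Crestway.
Dmitri and Crestway together hold 7% + 64% = 71% of Pellion, so Dmitri controls Pellion.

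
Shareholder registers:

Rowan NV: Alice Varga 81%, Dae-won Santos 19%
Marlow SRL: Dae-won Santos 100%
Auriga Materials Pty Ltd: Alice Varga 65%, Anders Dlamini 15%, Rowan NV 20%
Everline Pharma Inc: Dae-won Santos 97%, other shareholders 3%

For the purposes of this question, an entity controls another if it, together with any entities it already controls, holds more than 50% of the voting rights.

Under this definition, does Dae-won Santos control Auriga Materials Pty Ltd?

No

Dae-won holds 100% of Marlow, so Dae-won controls Marlow.
Dae-won holds 97% of Everline, so Dae-won controls Everline.
Neither Dae-won nor any entity Dae-won controls holds any voting interest in Auriga.
So Dae-won does not control Auriga.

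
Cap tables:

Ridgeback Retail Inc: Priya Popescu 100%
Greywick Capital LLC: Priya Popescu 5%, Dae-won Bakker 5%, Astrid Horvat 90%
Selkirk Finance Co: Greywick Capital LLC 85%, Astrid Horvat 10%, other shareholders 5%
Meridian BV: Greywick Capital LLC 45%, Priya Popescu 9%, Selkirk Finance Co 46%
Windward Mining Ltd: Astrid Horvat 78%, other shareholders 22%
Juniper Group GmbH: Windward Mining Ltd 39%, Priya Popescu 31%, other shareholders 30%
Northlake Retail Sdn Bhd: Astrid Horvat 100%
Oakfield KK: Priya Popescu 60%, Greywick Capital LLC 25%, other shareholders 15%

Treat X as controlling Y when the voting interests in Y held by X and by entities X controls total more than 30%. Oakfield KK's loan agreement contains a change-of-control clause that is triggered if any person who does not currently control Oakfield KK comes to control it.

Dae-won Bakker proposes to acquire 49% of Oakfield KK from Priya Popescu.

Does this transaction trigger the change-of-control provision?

The purchase adds only to Dae-won's holdings (Priya's stake shrinks), so Dae-won is the only person who could newly come to control Oakfield.
Dae-won's largest direct stake is 5% in Greywick, which does not meet the threshold, so Dae-won controls no company.
Neither Dae-won nor any entity Dae-won controls holds any voting interest in Oakfield.
So before the transaction, Dae-won does not control Oakfield.
After the purchase, Dae-won holds 49% of Oakfield directly, and Priya's stake falls to 11%.
Dae-won holds 49% of Oakfield, so Dae-won controls Oakfield.
Dae-won did not control Oakfield before and does after, so the clause is triggered.

Yes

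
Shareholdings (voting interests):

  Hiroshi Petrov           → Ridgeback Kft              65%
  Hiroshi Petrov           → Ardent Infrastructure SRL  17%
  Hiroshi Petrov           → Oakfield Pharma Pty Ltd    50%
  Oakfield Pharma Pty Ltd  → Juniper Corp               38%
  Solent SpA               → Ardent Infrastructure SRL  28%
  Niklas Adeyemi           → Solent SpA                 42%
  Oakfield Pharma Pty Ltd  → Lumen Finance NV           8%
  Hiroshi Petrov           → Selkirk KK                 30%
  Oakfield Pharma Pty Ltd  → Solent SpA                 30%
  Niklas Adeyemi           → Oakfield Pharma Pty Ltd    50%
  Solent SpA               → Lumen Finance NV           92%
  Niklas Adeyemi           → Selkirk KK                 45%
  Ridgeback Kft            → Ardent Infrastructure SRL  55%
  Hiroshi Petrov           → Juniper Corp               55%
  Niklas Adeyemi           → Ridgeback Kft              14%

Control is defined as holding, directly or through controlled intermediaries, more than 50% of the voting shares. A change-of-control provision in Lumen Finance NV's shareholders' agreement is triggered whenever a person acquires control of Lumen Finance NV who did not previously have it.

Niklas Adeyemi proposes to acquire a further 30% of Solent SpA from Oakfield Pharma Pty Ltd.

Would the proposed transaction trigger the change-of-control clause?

The purchase adds only to Niklas's holdings (Oakfield's stake shrinks), so Niklas is the only person who could newly come to control Lumen.
Niklas's largest direct stake is 50% in Oakfield, which does not meet the threshold, so Niklas controls no company.
Neither Niklas nor any entity Niklas controls holds any voting interest in Lumen.
So before the transaction, Niklas does not control Lumen.
After the purchase, Niklas's direct stake in Solent rises to 42% + 30% = 72%, and Oakfield's stake falls to 0%.
Niklas holds 72% of Solent, so Niklas controls Solent.
Solent holds 92% of Lumen, so Niklas controls Lumen.
Niklas did not control Lumen before and does after, so the clause is triggered.

Yes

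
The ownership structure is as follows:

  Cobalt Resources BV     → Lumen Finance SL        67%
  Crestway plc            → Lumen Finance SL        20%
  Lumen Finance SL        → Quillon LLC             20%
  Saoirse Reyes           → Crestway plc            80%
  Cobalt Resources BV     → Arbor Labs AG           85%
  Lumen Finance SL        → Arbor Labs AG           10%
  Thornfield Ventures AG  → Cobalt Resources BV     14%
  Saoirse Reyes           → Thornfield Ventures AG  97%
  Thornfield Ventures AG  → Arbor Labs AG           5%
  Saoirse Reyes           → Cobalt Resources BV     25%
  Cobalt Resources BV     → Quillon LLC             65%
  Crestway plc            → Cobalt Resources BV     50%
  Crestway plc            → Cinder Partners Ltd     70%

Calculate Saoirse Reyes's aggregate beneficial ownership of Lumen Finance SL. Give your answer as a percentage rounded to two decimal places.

Saoirse reaches Lumen along 4 paths.
Via Cobalt: 25% × 67% = 16.75%.
Via Crestway → Cobalt: 80% × 50% × 67% = 26.8%.
Via Thornfield → Cobalt: 97% × 14% × 67% = 9.0986%.
Via Crestway: 80% × 20% = 16%.
Total: 16.75% + 26.8% + 9.0986% + 16% = 68.6486%.
Rounded: 68.65%.

68.65%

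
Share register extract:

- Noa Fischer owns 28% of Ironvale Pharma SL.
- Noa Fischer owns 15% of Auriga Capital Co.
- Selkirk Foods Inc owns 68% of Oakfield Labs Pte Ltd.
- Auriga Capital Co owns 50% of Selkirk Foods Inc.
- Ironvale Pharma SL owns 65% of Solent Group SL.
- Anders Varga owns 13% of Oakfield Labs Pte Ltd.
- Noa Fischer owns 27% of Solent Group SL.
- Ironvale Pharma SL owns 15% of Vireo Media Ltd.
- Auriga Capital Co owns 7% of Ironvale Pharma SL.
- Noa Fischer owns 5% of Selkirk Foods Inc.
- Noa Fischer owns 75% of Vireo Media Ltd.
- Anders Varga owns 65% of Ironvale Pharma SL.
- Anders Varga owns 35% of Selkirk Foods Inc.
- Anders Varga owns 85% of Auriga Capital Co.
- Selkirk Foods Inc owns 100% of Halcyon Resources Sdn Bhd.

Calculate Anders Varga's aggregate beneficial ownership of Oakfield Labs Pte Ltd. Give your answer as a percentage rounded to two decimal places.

65.70%

Anders reaches Oakfield along 3 paths.
Direct stake: 13% = 13%.
Via Auriga → Selkirk: 85% × 50% × 68% = 28.9%.
Via Selkirk: 35% × 68% = 23.8%.
Total: 13% + 28.9% + 23.8% = 65.7%.
Rounded: 65.70%.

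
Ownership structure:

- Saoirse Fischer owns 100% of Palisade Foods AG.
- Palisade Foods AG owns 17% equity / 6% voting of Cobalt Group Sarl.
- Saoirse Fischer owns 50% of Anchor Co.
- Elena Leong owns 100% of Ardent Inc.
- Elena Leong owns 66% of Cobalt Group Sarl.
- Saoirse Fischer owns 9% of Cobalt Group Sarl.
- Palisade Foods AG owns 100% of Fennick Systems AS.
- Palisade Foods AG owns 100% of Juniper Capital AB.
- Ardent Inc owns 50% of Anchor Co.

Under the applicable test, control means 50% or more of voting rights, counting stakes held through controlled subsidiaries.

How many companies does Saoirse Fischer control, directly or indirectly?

Saoirse holds 100% of Palisade, so Saoirse controls Palisade.
Saoirse holds 50% of Anchor, so Saoirse controls Anchor.
Palisade holds 100% of Juniper, so Saoirse controls Juniper.
Palisade holds 100% of Fennick, so Saoirse controls Fennick.
No other company's threshold is met.
Saoirse controls 4 companies.

4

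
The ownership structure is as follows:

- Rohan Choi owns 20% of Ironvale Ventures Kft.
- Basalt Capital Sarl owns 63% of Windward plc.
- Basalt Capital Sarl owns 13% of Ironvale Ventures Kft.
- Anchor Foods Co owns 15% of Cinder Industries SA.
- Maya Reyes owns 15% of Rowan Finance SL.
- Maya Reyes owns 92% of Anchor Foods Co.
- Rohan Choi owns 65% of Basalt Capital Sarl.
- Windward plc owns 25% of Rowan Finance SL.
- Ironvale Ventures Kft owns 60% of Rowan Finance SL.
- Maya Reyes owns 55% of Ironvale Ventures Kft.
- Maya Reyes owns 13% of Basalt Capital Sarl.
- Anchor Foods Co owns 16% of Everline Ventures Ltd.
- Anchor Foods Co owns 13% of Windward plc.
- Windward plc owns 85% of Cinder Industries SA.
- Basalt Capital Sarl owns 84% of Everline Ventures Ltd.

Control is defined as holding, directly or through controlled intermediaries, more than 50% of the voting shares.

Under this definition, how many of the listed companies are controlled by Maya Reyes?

Maya holds 92% of Anchor, so Maya controls Anchor.
Maya holds 55% of Ironvale, so Maya controls Ironvale.
Ironvale and Maya together hold 60% + 15% = 75% of Rowan, so Maya controls Rowan.
No other company's threshold is met.
Maya controls 3 companies.

3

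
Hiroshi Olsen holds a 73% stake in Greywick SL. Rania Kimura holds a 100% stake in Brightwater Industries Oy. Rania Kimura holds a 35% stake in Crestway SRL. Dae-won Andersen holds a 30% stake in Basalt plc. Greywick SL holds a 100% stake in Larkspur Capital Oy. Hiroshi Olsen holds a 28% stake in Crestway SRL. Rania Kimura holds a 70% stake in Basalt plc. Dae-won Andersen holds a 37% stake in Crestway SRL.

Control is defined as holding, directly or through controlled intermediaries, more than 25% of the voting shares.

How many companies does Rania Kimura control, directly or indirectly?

3

Rania holds 35% of Crestway, so Rania controls Crestway.
Rania holds 100% of Brightwater, so Rania controls Brightwater.
Rania holds 70% of Basalt, so Rania controls Basalt.
No other company's threshold is met.
Rania controls 3 companies.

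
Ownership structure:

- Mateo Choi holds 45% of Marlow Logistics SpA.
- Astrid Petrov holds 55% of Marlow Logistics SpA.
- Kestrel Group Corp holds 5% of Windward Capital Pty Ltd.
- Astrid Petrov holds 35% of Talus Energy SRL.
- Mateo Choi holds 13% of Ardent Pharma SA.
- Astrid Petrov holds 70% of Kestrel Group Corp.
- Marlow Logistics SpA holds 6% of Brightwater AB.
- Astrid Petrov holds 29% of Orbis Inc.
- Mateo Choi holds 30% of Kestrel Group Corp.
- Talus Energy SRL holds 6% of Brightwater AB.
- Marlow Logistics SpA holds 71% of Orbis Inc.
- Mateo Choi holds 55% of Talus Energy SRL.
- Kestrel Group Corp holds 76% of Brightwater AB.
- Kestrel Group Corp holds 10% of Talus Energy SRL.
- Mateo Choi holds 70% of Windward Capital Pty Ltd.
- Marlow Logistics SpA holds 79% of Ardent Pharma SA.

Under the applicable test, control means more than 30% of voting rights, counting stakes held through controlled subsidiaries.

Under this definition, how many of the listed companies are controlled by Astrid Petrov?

6

Astrid holds 70% of Kestrel, so Astrid controls Kestrel.
Astrid holds 55% of Marlow, so Astrid controls Marlow.
Astrid and Kestrel together hold 35% + 10% = 45% of Talus, so Astrid controls Talus.
Kestrel and Talus and Marlow together hold 76% + 6% + 6% = 88% of Brightwater, so Astrid controls Brightwater.
Marlow holds 79% of Ardent, so Astrid controls Ardent.
Marlow and Astrid together hold 71% + 29% = 100% of Orbis, so Astrid controls Orbis.
No other company's threshold is met.
Astrid controls 6 companies.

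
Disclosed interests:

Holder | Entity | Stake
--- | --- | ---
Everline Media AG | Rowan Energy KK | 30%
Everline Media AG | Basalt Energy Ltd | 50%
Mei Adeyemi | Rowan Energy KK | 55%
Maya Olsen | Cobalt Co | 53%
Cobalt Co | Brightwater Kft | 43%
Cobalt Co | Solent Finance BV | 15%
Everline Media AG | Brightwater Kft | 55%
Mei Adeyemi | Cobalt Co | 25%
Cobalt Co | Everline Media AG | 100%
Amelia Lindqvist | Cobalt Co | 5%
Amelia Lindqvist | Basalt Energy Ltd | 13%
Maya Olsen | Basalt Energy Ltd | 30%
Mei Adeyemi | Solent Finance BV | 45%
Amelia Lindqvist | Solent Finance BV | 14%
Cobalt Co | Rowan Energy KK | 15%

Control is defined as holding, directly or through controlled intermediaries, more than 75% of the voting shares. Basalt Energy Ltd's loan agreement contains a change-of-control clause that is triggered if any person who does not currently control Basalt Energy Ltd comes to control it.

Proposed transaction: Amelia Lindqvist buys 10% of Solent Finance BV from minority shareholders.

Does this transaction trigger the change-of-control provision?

No

The purchase changes only Amelia's holdings, so Amelia is the only person who could newly come to control Basalt.
Amelia's largest direct stake is 14% in Solent, which does not meet the threshold, so Amelia controls no company.
In Basalt, Amelia's side holds only 13%, not > 75%.
So before the transaction, Amelia does not control Basalt.
After the purchase, Amelia's direct stake in Solent rises to 14% + 10% = 24%.
Amelia's side now holds 24% of Solent, not > 75%, so Amelia still does not control Solent.
After the transaction, Amelia's side holds 13% of Basalt, not > 75%, so Amelia still does not control Basalt.
No new person acquires control, so the clause is not triggered.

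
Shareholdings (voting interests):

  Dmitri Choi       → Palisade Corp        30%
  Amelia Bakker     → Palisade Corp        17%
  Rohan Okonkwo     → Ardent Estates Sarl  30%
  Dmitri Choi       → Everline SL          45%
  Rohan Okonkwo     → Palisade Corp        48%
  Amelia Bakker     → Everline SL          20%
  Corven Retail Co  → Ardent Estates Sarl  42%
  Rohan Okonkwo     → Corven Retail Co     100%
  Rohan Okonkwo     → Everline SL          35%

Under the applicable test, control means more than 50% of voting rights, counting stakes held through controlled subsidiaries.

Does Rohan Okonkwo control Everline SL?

No

Rohan holds 100% of Corven, so Rohan controls Corven.
Corven and Rohan together hold 42% + 30% = 72% of Ardent, so Rohan controls Ardent.
In Everline, Rohan's side holds only 35%, not > 50%.
So Rohan does not control Everline.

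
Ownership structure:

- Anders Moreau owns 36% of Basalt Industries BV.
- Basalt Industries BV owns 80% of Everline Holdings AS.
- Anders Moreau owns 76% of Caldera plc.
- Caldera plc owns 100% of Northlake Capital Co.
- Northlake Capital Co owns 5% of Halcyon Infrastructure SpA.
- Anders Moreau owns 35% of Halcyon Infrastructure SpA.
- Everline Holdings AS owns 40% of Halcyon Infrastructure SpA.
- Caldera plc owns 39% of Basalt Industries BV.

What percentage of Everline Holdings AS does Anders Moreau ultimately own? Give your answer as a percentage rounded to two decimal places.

52.51%

Anders reaches Everline along 2 paths.
Via Caldera → Basalt: 76% × 39% × 80% = 23.712%.
Via Basalt: 36% × 80% = 28.8%.
Total: 23.712% + 28.8% = 52.512%.
Rounded: 52.51%.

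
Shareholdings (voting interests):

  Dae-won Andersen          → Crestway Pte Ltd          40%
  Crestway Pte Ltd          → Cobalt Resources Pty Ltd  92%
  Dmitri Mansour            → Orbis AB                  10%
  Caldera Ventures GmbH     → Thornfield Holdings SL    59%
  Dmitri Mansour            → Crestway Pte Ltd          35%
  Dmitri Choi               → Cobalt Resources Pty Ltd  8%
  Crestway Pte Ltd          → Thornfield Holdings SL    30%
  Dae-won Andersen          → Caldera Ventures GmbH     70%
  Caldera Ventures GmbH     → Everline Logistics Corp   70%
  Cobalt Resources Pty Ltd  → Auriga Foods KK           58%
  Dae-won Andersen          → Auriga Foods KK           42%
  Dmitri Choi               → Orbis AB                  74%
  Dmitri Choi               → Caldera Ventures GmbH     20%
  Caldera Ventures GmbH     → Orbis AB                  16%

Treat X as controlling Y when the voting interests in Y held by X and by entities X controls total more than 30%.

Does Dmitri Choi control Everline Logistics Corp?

Dmitri Choi holds 74% of Orbis, so Dmitri Choi controls Orbis.
Neither Dmitri Choi nor any entity Dmitri Choi controls holds any voting interest in Everline.
So Dmitri Choi does not control Everline.

No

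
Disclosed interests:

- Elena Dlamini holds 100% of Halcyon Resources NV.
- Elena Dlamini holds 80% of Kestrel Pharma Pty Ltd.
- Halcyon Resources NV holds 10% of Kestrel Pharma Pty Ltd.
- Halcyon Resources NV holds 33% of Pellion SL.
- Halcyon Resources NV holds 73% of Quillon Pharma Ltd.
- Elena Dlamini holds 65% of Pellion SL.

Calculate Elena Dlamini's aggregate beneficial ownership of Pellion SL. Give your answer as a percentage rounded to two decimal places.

98.00%

Elena reaches Pellion along 2 paths.
Direct stake: 65% = 65%.
Via Halcyon: 100% × 33% = 33%.
Total: 65% + 33% = 98%.
Rounded: 98.00%.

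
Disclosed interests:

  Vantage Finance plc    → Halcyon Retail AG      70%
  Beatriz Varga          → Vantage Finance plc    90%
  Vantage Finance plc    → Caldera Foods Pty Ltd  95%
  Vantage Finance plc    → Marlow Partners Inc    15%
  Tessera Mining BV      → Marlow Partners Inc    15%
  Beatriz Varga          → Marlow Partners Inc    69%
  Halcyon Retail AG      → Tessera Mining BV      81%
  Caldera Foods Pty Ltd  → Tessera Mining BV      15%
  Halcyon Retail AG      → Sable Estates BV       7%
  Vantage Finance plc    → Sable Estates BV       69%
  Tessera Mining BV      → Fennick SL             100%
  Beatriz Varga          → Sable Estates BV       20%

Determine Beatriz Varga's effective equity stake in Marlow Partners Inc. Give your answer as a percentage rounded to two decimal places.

92.08%

Beatriz reaches Marlow along 4 paths.
Via Vantage → Halcyon → Tessera: 90% × 70% × 81% × 15% = 7.6545%.
Via Vantage → Caldera → Tessera: 90% × 95% × 15% × 15% = 1.92375%.
Direct stake: 69% = 69%.
Via Vantage: 90% × 15% = 13.5%.
Total: 7.6545% + 1.92375% + 69% + 13.5% = 92.07825%.
Rounded: 92.08%.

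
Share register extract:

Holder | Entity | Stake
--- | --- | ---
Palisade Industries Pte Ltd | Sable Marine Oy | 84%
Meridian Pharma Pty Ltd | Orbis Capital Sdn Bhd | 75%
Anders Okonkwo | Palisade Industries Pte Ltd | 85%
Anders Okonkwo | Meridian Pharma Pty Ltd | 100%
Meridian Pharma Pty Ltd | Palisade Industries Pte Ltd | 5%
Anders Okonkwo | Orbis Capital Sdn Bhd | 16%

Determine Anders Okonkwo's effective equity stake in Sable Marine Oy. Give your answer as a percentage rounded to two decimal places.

Anders reaches Sable along 2 paths.
Via Palisade: 85% × 84% = 71.4%.
Via Meridian → Palisade: 100% × 5% × 84% = 4.2%.
Total: 71.4% + 4.2% = 75.6%.
Rounded: 75.60%.

75.60%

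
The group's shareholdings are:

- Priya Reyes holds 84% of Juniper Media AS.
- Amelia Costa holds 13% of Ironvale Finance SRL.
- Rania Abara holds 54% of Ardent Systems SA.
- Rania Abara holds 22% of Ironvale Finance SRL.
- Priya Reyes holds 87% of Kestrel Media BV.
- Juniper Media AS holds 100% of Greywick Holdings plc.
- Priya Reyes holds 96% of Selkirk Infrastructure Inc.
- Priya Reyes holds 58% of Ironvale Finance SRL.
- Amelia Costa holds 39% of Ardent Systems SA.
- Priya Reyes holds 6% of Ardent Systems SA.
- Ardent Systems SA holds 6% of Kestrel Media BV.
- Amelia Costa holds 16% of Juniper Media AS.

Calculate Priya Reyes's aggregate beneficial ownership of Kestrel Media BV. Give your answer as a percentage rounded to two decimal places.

Priya reaches Kestrel along 2 paths.
Via Ardent: 6% × 6% = 0.36%.
Direct stake: 87% = 87%.
Total: 0.36% + 87% = 87.36%.

87.36%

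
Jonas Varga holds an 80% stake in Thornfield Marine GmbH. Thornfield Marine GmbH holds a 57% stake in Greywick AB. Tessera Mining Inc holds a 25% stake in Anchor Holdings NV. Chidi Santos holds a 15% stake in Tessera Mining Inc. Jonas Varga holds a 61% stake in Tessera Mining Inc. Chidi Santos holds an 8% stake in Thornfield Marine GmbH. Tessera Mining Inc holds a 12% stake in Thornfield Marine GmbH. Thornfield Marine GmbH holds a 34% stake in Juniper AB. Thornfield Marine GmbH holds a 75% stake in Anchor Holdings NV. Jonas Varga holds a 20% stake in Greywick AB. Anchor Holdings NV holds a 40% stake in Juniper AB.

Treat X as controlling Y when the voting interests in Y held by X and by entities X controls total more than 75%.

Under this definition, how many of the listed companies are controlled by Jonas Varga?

2

Jonas holds 80% of Thornfield, so Jonas controls Thornfield.
Thornfield and Jonas together hold 57% + 20% = 77% of Greywick, so Jonas controls Greywick.
No other company's threshold is met.
Jonas controls 2 companies.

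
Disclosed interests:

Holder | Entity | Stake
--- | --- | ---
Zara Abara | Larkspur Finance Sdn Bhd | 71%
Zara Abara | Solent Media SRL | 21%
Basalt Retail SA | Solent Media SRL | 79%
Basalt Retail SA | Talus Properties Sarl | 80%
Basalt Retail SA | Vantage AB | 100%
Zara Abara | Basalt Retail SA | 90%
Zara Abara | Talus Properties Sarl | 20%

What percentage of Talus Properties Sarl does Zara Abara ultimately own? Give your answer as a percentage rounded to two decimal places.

Zara reaches Talus along 2 paths.
Via Basalt: 90% × 80% = 72%.
Direct stake: 20% = 20%.
Total: 72% + 20% = 92%.
Rounded: 92.00%.

92.00%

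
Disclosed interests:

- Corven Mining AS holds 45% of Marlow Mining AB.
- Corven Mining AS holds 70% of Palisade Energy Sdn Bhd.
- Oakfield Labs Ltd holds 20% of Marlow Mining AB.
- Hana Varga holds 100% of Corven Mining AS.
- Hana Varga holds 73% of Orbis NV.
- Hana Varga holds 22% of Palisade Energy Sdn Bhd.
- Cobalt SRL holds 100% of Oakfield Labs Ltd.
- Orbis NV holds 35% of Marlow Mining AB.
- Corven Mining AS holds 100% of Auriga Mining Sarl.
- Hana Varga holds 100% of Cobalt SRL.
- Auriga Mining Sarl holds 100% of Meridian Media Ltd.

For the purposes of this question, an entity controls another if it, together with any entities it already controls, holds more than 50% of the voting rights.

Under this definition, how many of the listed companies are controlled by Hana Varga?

8

Hana holds 73% of Orbis, so Hana controls Orbis.
Hana holds 100% of Corven, so Hana controls Corven.
Hana holds 100% of Cobalt, so Hana controls Cobalt.
Corven holds 100% of Auriga, so Hana controls Auriga.
Cobalt holds 100% of Oakfield, so Hana controls Oakfield.
Oakfield and Orbis and Corven together hold 20% + 35% + 45% = 100% of Marlow, so Hana controls Marlow.
Auriga holds 100% of Meridian, so Hana controls Meridian.
Hana and Corven together hold 22% + 70% = 92% of Palisade, so Hana controls Palisade.
Hana controls 8 companies.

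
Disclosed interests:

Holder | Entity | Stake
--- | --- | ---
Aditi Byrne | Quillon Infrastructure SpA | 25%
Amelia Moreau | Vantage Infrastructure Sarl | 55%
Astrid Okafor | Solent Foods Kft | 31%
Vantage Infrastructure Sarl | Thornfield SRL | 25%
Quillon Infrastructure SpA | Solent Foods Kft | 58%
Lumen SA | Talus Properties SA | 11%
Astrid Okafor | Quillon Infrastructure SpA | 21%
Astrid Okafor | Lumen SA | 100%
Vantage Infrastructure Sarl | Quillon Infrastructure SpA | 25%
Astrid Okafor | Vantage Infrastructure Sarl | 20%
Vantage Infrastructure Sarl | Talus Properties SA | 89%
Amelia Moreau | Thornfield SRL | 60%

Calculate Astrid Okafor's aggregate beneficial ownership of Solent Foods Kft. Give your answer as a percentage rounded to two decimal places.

Astrid reaches Solent along 3 paths.
Direct stake: 31% = 31%.
Via Quillon: 21% × 58% = 12.18%.
Via Vantage → Quillon: 20% × 25% × 58% = 2.9%.
Total: 31% + 12.18% + 2.9% = 46.08%.

46.08%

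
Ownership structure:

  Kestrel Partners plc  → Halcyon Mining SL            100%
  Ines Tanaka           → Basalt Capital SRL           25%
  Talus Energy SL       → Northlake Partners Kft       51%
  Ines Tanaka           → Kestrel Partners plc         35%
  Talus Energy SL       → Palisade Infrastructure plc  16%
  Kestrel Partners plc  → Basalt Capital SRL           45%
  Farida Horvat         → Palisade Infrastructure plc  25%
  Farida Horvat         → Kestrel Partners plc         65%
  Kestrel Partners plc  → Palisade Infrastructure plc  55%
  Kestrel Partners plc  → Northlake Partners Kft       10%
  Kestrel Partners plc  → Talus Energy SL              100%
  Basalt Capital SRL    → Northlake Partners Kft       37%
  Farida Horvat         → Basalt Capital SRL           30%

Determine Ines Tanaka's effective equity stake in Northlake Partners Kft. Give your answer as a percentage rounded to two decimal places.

Ines reaches Northlake along 4 paths.
Via Kestrel: 35% × 10% = 3.5%.
Via Kestrel → Talus: 35% × 100% × 51% = 17.85%.
Via Basalt: 25% × 37% = 9.25%.
Via Kestrel → Basalt: 35% × 45% × 37% = 5.8275%.
Total: 3.5% + 17.85% + 9.25% + 5.8275% = 36.4275%.
Rounded: 36.43%.

36.43%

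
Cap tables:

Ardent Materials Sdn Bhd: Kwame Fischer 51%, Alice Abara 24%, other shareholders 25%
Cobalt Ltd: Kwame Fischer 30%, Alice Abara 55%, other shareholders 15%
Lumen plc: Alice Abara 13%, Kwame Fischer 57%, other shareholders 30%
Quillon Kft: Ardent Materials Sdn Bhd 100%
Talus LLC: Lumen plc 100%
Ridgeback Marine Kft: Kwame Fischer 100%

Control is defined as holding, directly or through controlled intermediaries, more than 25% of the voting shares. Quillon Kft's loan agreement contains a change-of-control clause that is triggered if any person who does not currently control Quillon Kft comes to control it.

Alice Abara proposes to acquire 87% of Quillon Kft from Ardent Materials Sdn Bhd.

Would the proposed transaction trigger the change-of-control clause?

The purchase adds only to Alice's holdings (Ardent's stake shrinks), so Alice is the only person who could newly come to control Quillon.
Alice holds 55% of Cobalt, so Alice controls Cobalt.
Neither Alice nor any entity Alice controls holds any voting interest in Quillon.
So before the transaction, Alice does not control Quillon.
After the purchase, Alice holds 87% of Quillon directly, and Ardent's stake falls to 13%.
Alice holds 87% of Quillon, so Alice controls Quillon.
Alice did not control Quillon before and does after, so the clause is triggered.

Yes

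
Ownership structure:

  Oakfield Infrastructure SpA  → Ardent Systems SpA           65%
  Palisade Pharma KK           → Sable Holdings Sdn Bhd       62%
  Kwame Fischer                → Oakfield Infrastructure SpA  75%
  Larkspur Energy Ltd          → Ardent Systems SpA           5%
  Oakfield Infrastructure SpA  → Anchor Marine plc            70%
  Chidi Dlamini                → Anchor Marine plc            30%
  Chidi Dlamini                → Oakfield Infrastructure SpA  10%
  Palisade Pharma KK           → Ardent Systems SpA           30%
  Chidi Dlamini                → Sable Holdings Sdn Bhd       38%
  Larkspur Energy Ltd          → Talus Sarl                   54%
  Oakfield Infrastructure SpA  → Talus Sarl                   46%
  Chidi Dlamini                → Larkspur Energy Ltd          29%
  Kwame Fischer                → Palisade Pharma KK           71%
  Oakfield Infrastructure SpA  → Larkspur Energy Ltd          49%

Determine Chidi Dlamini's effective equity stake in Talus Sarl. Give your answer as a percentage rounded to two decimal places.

Chidi reaches Talus along 3 paths.
Via Oakfield → Larkspur: 10% × 49% × 54% = 2.646%.
Via Larkspur: 29% × 54% = 15.66%.
Via Oakfield: 10% × 46% = 4.6%.
Total: 2.646% + 15.66% + 4.6% = 22.906%.
Rounded: 22.91%.

22.91%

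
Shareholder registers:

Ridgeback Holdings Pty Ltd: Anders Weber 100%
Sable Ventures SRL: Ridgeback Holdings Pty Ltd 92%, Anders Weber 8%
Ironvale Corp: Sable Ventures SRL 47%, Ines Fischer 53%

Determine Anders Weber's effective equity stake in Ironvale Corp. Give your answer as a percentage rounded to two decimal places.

Anders reaches Ironvale along 2 paths.
Via Ridgeback → Sable: 100% × 92% × 47% = 43.24%.
Via Sable: 8% × 47% = 3.76%.
Total: 43.24% + 3.76% = 47%.
Rounded: 47.00%.

47.00%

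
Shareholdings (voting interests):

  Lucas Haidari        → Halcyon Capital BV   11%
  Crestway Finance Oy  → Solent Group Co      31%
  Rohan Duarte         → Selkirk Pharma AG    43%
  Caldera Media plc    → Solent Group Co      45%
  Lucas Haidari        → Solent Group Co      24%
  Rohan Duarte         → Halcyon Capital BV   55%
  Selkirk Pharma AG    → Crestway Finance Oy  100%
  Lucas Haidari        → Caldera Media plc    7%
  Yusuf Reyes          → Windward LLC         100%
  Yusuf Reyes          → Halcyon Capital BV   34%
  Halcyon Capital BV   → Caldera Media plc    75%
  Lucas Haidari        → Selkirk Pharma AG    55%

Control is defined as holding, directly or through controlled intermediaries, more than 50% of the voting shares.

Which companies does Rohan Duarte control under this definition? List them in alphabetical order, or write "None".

Rohan holds 55% of Halcyon, so Rohan controls Halcyon.
Halcyon holds 75% of Caldera, so Rohan controls Caldera.
No other company's threshold is met.

Caldera Media plc, Halcyon Capital BV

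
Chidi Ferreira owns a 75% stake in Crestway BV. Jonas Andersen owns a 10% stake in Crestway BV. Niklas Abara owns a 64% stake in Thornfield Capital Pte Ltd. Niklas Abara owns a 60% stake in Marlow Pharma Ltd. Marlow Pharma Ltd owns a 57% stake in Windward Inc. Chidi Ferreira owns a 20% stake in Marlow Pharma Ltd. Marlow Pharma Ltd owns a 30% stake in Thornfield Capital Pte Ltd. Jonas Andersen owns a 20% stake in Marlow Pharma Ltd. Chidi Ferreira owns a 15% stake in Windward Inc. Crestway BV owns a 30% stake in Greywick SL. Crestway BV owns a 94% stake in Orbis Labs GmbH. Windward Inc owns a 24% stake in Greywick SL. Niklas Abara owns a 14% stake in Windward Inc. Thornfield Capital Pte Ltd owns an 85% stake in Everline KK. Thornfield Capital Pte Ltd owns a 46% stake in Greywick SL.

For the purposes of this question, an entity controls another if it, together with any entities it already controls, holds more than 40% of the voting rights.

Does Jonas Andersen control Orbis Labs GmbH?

Jonas's largest direct stake is 20% in Marlow, which does not meet the threshold, so Jonas controls no company.
Neither Jonas nor any entity Jonas controls holds any voting interest in Orbis.
So Jonas does not control Orbis.

No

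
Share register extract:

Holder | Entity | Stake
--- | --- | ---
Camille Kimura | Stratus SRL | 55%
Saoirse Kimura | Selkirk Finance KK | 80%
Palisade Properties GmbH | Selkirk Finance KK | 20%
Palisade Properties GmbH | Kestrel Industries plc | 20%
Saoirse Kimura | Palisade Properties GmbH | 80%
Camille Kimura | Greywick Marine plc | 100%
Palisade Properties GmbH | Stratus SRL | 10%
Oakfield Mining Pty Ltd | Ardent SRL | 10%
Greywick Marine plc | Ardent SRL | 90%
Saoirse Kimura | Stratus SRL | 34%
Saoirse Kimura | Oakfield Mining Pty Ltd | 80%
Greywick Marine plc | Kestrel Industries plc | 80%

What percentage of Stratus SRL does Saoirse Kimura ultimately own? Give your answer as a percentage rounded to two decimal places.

Saoirse reaches Stratus along 2 paths.
Direct stake: 34% = 34%.
Via Palisade: 80% × 10% = 8%.
Total: 34% + 8% = 42%.
Rounded: 42.00%.

42.00%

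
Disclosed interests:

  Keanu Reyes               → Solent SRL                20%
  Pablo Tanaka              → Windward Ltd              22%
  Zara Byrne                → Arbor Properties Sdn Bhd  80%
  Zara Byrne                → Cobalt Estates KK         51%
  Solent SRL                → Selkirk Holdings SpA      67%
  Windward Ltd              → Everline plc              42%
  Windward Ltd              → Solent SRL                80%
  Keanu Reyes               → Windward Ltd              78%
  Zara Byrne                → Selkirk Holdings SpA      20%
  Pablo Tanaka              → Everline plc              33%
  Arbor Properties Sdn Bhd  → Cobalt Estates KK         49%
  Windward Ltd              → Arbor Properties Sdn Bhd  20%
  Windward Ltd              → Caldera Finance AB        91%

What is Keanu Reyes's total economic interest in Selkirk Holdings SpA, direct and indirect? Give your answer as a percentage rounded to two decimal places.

Keanu reaches Selkirk along 2 paths.
Via Solent: 20% × 67% = 13.4%.
Via Windward → Solent: 78% × 80% × 67% = 41.808%.
Total: 13.4% + 41.808% = 55.208%.
Rounded: 55.21%.

55.21%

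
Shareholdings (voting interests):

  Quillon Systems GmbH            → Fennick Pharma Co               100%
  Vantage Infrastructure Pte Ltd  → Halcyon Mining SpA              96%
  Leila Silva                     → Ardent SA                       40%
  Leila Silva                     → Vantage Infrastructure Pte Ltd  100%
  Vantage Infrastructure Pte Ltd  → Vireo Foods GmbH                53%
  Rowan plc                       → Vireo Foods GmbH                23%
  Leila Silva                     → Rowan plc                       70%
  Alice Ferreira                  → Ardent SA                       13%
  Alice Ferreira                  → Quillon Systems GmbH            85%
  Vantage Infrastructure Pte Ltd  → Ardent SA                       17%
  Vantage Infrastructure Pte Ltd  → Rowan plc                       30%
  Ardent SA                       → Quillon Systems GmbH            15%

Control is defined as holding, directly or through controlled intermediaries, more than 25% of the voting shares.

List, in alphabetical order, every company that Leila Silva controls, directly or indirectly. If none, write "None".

Leila holds 100% of Vantage, so Leila controls Vantage.
Vantage and Leila together hold 17% + 40% = 57% of Ardent, so Leila controls Ardent.
Leila and Vantage together hold 70% + 30% = 100% of Rowan, so Leila controls Rowan.
Rowan and Vantage together hold 23% + 53% = 76% of Vireo, so Leila controls Vireo.
Vantage holds 96% of Halcyon, so Leila controls Halcyon.
No other company's threshold is met.

Ardent SA, Halcyon Mining SpA, Rowan plc, Vantage Infrastructure Pte Ltd, Vireo Foods GmbH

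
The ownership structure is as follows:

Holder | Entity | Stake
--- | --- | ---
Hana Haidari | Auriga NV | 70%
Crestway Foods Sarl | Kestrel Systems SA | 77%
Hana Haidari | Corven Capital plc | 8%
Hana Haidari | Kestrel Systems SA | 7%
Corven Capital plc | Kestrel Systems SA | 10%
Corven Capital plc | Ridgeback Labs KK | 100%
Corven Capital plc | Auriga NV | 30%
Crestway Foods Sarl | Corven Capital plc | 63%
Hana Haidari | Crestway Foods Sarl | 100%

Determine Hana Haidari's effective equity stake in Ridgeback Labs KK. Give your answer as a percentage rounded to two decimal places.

71.00%

Hana reaches Ridgeback along 2 paths.
Via Crestway → Corven: 100% × 63% × 100% = 63%.
Via Corven: 8% × 100% = 8%.
Total: 63% + 8% = 71%.
Rounded: 71.00%.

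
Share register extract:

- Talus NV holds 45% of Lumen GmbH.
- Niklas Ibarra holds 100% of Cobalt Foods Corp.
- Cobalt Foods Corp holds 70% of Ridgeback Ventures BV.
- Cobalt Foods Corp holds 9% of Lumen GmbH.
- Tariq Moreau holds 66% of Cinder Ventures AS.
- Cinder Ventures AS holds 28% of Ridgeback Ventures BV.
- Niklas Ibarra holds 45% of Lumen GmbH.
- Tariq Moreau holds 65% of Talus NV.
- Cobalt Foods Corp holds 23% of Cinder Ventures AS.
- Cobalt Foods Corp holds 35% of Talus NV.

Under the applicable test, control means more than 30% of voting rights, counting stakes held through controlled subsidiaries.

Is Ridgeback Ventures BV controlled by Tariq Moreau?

No

Tariq holds 65% of Talus, so Tariq controls Talus.
Tariq holds 66% of Cinder, so Tariq controls Cinder.
Talus holds 45% of Lumen, so Tariq controls Lumen.
In Ridgeback, Tariq's side holds only 28%, not > 30%.
So Tariq does not control Ridgeback.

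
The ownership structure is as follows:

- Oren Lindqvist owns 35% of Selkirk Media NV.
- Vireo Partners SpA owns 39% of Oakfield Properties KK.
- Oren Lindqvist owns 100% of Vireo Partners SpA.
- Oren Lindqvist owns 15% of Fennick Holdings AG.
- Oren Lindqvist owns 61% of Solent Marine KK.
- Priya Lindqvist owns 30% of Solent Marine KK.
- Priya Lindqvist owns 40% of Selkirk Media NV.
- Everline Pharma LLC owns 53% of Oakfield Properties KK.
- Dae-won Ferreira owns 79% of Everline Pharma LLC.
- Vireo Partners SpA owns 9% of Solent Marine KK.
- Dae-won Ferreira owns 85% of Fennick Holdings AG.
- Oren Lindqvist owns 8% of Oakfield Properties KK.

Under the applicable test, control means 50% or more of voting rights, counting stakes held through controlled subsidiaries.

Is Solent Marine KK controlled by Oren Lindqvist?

Yes

Oren holds 100% of Vireo, so Oren controls Vireo.
Oren and Vireo together hold 61% + 9% = 70% of Solent, so Oren controls Solent.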